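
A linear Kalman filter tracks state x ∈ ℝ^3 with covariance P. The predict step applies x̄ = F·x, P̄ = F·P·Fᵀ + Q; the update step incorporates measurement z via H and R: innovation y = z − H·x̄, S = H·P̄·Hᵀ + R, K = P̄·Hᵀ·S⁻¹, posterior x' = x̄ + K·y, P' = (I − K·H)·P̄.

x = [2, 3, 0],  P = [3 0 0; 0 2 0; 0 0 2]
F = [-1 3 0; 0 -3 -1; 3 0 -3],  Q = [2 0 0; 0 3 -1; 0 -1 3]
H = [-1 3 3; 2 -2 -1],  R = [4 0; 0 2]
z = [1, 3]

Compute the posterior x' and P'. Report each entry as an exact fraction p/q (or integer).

x̄ = F·x = [7, -9, 6]
P̄ = F·P·Fᵀ + Q = [23 -18 -9; -18 23 5; -9 5 48]
y = z − H·x̄ = [17, -23]
S = H·P̄·Hᵀ + R = [918 -580; -580 434]
K = P̄·Hᵀ·S⁻¹ = [1911/15503 11609/31006; -1548/15503 -10353/31006; 7208/15503 6918/15503]
x' = x̄ + K·y = [15009/31006, -93567/31006, 56440/15503]
P' = (I − K·H)·P̄ = [54207/31006 62031/31006 -19433/15503; 62031/31006 128219/31006 -55835/15503; -19433/15503 -55835/15503 58968/15503]

x' = [15009/31006, -93567/31006, 56440/15503]
P' = [54207/31006 62031/31006 -19433/15503; 62031/31006 128219/31006 -55835/15503; -19433/15503 -55835/15503 58968/15503]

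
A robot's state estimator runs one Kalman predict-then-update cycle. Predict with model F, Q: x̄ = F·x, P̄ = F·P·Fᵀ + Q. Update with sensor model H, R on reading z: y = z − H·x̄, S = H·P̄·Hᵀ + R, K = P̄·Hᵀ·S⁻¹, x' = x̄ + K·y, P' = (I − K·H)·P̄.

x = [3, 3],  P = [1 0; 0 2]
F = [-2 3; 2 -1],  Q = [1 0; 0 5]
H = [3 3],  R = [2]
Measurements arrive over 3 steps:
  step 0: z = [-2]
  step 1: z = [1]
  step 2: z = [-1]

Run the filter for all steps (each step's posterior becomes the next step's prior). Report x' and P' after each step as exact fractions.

step 0: x̄ = F·x = [3, 3]
step 0: P̄ = F·P·Fᵀ + Q = [23 -10; -10 11]
step 0: y = z − H·x̄ = [-20]
step 0: S = H·P̄·Hᵀ + R = [128]
step 0: K = P̄·Hᵀ·S⁻¹ = [39/128; 3/128]
step 0: x' = x̄ + K·y = [-99/32, 81/32]
step 0: P' = (I − K·H)·P̄ = [1423/128 -1397/128; -1397/128 1399/128]
step 1: x̄ = F·x = [441/32, -279/32]
step 1: P̄ = F·P·Fᵀ + Q = [35175/128 -21065/128; -21065/128 13319/128]
step 1: y = z − H·x̄ = [-227/16]
step 1: S = H·P̄·Hᵀ + R = [14383/32]
step 1: K = P̄·Hᵀ·S⁻¹ = [21165/28766; -11619/28766]
step 1: x' = x̄ + K·y = [96153/28766, -85959/28766]
step 1: P' = (I − K·H)·P̄ = [452850/14383 -445795/14383; -445795/14383 441922/14383]
step 2: x̄ = F·x = [-450183/28766, 278265/28766]
step 2: P̄ = F·P·Fᵀ + Q = [11152621/14383 -6703526/14383; -6703526/14383 4108417/14383]
step 2: y = z − H·x̄ = [243494/14383]
step 2: S = H·P̄·Hᵀ + R = [16714640/14383]
step 2: K = P̄·Hᵀ·S⁻¹ = [2669457/3342928; -7785327/16714640]
step 2: x' = x̄ + K·y = [-3562119/1671464, 14943657/8357320]
step 2: P' = (I − K·H)·P̄ = [114886021/3342928 -113106383/3342928; -113106383/3342928 560341697/16714640]

step 0: x' = [-99/32, 81/32], P' = [1423/128 -1397/128; -1397/128 1399/128]
step 1: x' = [96153/28766, -85959/28766], P' = [452850/14383 -445795/14383; -445795/14383 441922/14383]
step 2: x' = [-3562119/1671464, 14943657/8357320], P' = [114886021/3342928 -113106383/3342928; -113106383/3342928 560341697/16714640]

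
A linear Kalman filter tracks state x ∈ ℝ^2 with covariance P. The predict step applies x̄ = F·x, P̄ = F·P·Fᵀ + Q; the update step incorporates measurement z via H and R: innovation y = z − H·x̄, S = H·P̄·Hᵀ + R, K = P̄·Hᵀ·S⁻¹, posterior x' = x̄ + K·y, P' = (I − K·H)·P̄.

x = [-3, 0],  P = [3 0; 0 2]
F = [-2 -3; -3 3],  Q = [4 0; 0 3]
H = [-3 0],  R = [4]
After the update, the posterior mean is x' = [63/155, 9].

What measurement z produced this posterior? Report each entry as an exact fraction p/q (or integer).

z = [-1]

x̄ = F·x = [6, 9]
P̄ = F·P·Fᵀ + Q = [34 0; 0 48]
S = H·P̄·Hᵀ + R = [310]
K = P̄·Hᵀ·S⁻¹ = [-51/155; 0]
x' − x̄ = [-867/155, 0] = K·y
y = (KᵀK)⁻¹·Kᵀ·(x' − x̄) = [17]
z = y + H·x̄ = [17] + [-18] = [-1]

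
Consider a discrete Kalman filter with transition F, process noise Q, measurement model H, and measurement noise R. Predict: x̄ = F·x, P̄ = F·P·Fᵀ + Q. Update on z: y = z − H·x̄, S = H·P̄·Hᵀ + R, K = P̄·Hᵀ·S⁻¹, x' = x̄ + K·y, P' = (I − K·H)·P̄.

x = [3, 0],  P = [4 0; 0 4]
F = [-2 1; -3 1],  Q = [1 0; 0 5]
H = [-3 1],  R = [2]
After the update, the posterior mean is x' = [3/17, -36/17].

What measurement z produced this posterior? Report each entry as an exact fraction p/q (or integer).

x̄ = F·x = [-6, -9]
P̄ = F·P·Fᵀ + Q = [21 28; 28 45]
S = H·P̄·Hᵀ + R = [68]
K = P̄·Hᵀ·S⁻¹ = [-35/68; -39/68]
x' − x̄ = [105/17, 117/17] = K·y
y = (KᵀK)⁻¹·Kᵀ·(x' − x̄) = [-12]
z = y + H·x̄ = [-12] + [9] = [-3]

z = [-3]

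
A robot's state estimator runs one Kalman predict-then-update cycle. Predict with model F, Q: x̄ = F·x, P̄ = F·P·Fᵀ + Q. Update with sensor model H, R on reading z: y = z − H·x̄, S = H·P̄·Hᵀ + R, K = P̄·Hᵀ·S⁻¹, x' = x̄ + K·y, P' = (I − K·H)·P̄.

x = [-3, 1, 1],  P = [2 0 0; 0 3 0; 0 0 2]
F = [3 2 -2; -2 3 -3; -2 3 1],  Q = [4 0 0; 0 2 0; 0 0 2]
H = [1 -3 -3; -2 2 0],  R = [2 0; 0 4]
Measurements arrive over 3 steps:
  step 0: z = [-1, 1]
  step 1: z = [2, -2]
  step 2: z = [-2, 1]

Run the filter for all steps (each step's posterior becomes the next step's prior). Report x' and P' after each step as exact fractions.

step 0: x̄ = F·x = [-9, 6, 10]
step 0: P̄ = F·P·Fᵀ + Q = [42 18 2; 18 55 29; 2 29 39]
step 0: y = z − H·x̄ = [56, -29]
step 0: S = H·P̄·Hᵀ + R = [1292 -432; -432 248]
step 0: K = P̄·Hᵀ·S⁻¹ = [-1575/8362 -2181/4181; -1629/8362 -685/16724; -1673/8362 -2187/16724]
step 0: x' = x̄ + K·y = [-18480/4181, -62239/16724, 43287/16724]
step 0: P' = (I − K·H)·P̄ = [56739/4181 52377/4181 -32939/4181; 52377/4181 104069/8362 -68065/8362; -32939/4181 -68065/8362 47221/8362]
step 1: x̄ = F·x = [-108203/4181, -84369/8362, 2205/8362]
step 1: P̄ = F·P·Fᵀ + Q = [2126007/4181 948406/4181 91994/4181; 948406/4181 504916/4181 68350/4181; 91994/4181 68350/4181 26276/4181]
step 1: y = z − H·x̄ = [-6681/4181, -140399/4181]
step 1: S = H·P̄·Hᵀ + R = [1902997/4181 447602/4181; 447602/4181 2953168/4181]
step 1: K = P̄·Hᵀ·S⁻¹ = [-112699055/324056583 -241359242/324056583; -112475254/324056583 -80282449/324056583; -3624196/36006287 -27248/36006287]
step 1: x' = x̄ + K·y = [-101496256/324056583, -787917817/648113166, 32401711/72012574]
step 1: P' = (I − K·H)·P̄ = [1994614622/324056583 1511896138/324056583 -85765766/36006287; 1511896138/324056583 1351331240/324056583 -85820262/36006287; -85765766/36006287 -85820262/36006287 59647804/36006287]
step 2: x̄ = F·x = [-1384021984/324056583, -1416307312/324056583, -833076514/324056583]
step 2: P̄ = F·P·Fᵀ + Q = [60384919082/324056583 20048809580/324056583 312406100/324056583; 20048809580/324056583 12117450998/324056583 1933921856/324056583; 312406100/324056583 1933921856/324056583 1635902822/324056583]
step 2: y = z − H·x̄ = [-6012242660/324056583, 129542413/108018861]
step 2: S = H·P̄·Hᵀ + R = [97456515956/324056583 -14271054016/108018861; -14271054016/108018861 14546136668/36006287]
step 2: K = P̄·Hᵀ·S⁻¹ = [-455849778289/1404792651854 -507366907887/702396325927; -459417541793/1404792651854 -480688299265/2107188977781; -157160067421/1404792651854 -8298242290/702396325927]
step 2: x' = x̄ + K·y = [620358280623/702396325927, 2999349319561/2107188977781, -357754110926/702396325927]
step 2: P' = (I − K·H)·P̄ = [4087167406145/702396325927 3072433590371/702396325927 -1558094528893/702396325927; 3072433590371/702396325927 8255924172583/2107188977781 -1574691013473/702396325927; -1558094528893/702396325927 -1574691013473/702396325927 1107712859649/702396325927]

step 0: x' = [-18480/4181, -62239/16724, 43287/16724], P' = [56739/4181 52377/4181 -32939/4181; 52377/4181 104069/8362 -68065/8362; -32939/4181 -68065/8362 47221/8362]
step 1: x' = [-101496256/324056583, -787917817/648113166, 32401711/72012574], P' = [1994614622/324056583 1511896138/324056583 -85765766/36006287; 1511896138/324056583 1351331240/324056583 -85820262/36006287; -85765766/36006287 -85820262/36006287 59647804/36006287]
step 2: x' = [620358280623/702396325927, 2999349319561/2107188977781, -357754110926/702396325927], P' = [4087167406145/702396325927 3072433590371/702396325927 -1558094528893/702396325927; 3072433590371/702396325927 8255924172583/2107188977781 -1574691013473/702396325927; -1558094528893/702396325927 -1574691013473/702396325927 1107712859649/702396325927]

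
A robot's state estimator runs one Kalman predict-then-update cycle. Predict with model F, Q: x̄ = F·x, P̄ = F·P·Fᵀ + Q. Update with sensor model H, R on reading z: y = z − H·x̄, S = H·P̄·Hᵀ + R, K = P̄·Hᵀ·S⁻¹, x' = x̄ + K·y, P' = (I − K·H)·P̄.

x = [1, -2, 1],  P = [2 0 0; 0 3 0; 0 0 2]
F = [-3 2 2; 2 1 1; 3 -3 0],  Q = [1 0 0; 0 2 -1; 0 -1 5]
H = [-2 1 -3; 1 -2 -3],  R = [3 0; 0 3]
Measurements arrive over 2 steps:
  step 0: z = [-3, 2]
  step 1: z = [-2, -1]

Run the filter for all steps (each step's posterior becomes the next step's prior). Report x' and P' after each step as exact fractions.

step 0: x' = [23723/16250, -1542/8125, -24/1625], P' = [69466/8125 133219/16250 -4616/1625; 133219/16250 69049/8125 -4597/1625; -4616/1625 -4597/1625 366/325]
step 1: x' = [-1036048412/1349935145, -1466285776/1349935145, 1180626032/1349935145], P' = [2453022327/1349935145 2104431306/1349935145 -813613547/1349935145; 2104431306/1349935145 2651962623/1349935145 -845741191/1349935145; -813613547/1349935145 -845741191/1349935145 515299322/1349935145]

step 0: x̄ = F·x = [-5, 1, 9]
step 0: P̄ = F·P·Fᵀ + Q = [39 -2 -36; -2 15 2; -36 2 50]
step 0: y = z − H·x̄ = [13, 36]
step 0: S = H·P̄·Hᵀ + R = [188 230; 230 800]
step 0: K = P̄·Hᵀ·S⁻¹ = [-411/3250 1829/8125; 319/1625 -1689/16250; -57/325 -304/1625]
step 0: x' = x̄ + K·y = [23723/16250, -1542/8125, -24/1625]
step 0: P' = (I − K·H)·P̄ = [69466/8125 133219/16250 -4616/1625; 133219/16250 69049/8125 -4597/1625; -4616/1625 -4597/1625 366/325]
step 1: x̄ = F·x = [-77817/16250, 1697/625, 80421/16250]
step 1: P̄ = F·P·Fᵀ + Q = [239881/8125 -47509/1250 -81831/16250; -47509/1250 38497/625 217/1250; -81831/16250 217/1250 88289/8125]
step 1: y = z − H·x̄ = [9007/16250, 195537/8125]
step 1: S = H·P̄·Hᵀ + R = [3014746/8125 -4697281/16250; -4697281/16250 4558354/8125]
step 1: K = P̄·Hᵀ·S⁻¹ = [-120257569/1349935145 228333452/1349935145; 326774528/1349935145 -220756789/1349935145; -254804021/1349935145 -222676377/1349935145]
step 1: x' = x̄ + K·y = [-1036048412/1349935145, -1466285776/1349935145, 1180626032/1349935145]
step 1: P' = (I − K·H)·P̄ = [2453022327/1349935145 2104431306/1349935145 -813613547/1349935145; 2104431306/1349935145 2651962623/1349935145 -845741191/1349935145; -813613547/1349935145 -845741191/1349935145 515299322/1349935145]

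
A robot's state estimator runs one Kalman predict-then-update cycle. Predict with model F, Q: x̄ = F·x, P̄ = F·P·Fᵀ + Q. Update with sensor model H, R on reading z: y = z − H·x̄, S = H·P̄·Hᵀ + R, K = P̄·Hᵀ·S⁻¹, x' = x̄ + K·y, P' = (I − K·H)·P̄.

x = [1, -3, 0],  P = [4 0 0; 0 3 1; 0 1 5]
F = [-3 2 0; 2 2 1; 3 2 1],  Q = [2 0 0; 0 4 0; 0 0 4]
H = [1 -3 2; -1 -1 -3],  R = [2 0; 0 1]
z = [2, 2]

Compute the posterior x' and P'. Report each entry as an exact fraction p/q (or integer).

x̄ = F·x = [-9, -4, -3]
P̄ = F·P·Fᵀ + Q = [50 -10 -22; -10 41 45; -22 45 61]
y = z − H·x̄ = [5, -20]
S = H·P̄·Hᵀ + R = [97 112; 112 759]
K = P̄·Hᵀ·S⁻¹ = [24412/61079 -1510/61079; -14045/61079 -11286/61079; -3493/61079 -16062/61079]
x' = x̄ + K·y = [-397451/61079, -88821/61079, 120538/61079]
P' = (I − K·H)·P̄ = [2214378/61079 188266/61079 -800378/61079; 188266/61079 26828/61079 -67936/61079; -800378/61079 -67936/61079 294792/61079]

x' = [-397451/61079, -88821/61079, 120538/61079]
P' = [2214378/61079 188266/61079 -800378/61079; 188266/61079 26828/61079 -67936/61079; -800378/61079 -67936/61079 294792/61079]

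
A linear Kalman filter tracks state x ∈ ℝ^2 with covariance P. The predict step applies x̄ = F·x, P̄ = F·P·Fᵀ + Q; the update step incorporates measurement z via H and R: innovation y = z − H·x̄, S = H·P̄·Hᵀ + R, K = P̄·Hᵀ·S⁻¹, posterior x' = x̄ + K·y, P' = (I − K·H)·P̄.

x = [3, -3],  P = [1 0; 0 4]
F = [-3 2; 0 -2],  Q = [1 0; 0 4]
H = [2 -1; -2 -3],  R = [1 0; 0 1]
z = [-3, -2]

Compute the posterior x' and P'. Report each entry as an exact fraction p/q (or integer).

x̄ = F·x = [-15, 6]
P̄ = F·P·Fᵀ + Q = [26 -16; -16 20]
y = z − H·x̄ = [33, -14]
S = H·P̄·Hᵀ + R = [189 20; 20 93]
K = P̄·Hᵀ·S⁻¹ = [6404/17177 -2116/17177; -4276/17177 -4252/17177]
x' = x̄ + K·y = [-16699/17177, 21482/17177]
P' = (I − K·H)·P̄ = [2666/17177 -1072/17177; -1072/17177 2132/17177]

x' = [-16699/17177, 21482/17177]
P' = [2666/17177 -1072/17177; -1072/17177 2132/17177]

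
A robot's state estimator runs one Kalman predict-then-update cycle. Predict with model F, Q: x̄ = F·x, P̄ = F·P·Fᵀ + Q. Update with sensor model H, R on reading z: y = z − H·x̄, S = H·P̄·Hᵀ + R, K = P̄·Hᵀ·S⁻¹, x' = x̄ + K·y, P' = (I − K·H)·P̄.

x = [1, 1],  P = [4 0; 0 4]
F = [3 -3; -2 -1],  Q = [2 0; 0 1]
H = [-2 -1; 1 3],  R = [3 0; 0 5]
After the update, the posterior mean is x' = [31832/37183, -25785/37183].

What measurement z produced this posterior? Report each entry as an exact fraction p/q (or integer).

z = [-1, -1]

x̄ = F·x = [0, -3]
P̄ = F·P·Fᵀ + Q = [74 -12; -12 21]
S = H·P̄·Hᵀ + R = [272 -127; -127 196]
K = P̄·Hᵀ·S⁻¹ = [-21830/37183 -6936/37183; 7065/37183 14253/37183]
x' − x̄ = [31832/37183, 85764/37183] = K·y
y = (KᵀK)⁻¹·Kᵀ·(x' − x̄) = [-4, 8]
z = y + H·x̄ = [-4, 8] + [3, -9] = [-1, -1]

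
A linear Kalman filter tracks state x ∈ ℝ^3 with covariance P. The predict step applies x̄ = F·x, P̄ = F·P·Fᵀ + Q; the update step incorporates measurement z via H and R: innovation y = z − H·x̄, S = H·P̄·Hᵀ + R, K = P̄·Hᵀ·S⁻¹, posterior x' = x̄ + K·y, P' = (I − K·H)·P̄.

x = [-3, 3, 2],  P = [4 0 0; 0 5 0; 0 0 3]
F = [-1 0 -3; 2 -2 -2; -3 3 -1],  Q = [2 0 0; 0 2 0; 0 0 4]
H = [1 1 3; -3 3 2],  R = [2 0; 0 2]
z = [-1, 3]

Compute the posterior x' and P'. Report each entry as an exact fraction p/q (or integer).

x' = [-164029/19713, -76136/6571, 124648/19713]
P' = [306776/19713 159310/6571 -259954/19713; 159310/6571 251606/6571 -137380/6571; -259954/19713 -137380/6571 228268/19713]

x̄ = F·x = [-3, -16, 16]
P̄ = F·P·Fᵀ + Q = [33 10 21; 10 50 -48; 21 -48 88]
y = z − H·x̄ = [-30, 10]
S = H·P̄·Hᵀ + R = [735 -96; -96 93]
K = P̄·Hᵀ·S⁻¹ = [2422/19713 -3223/19713; -612/6571 1064/6571; 6355/19713 -11/19713]
x' = x̄ + K·y = [-164029/19713, -76136/6571, 124648/19713]
P' = (I − K·H)·P̄ = [306776/19713 159310/6571 -259954/19713; 159310/6571 251606/6571 -137380/6571; -259954/19713 -137380/6571 228268/19713]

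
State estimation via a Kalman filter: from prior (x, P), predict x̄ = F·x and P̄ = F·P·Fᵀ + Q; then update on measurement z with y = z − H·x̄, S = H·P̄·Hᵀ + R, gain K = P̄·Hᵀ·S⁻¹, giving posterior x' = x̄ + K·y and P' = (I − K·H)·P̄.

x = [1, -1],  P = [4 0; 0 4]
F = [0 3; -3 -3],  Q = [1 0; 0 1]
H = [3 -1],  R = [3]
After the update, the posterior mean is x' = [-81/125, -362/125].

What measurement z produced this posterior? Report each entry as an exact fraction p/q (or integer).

x̄ = F·x = [-3, 0]
P̄ = F·P·Fᵀ + Q = [37 -36; -36 73]
S = H·P̄·Hᵀ + R = [625]
K = P̄·Hᵀ·S⁻¹ = [147/625; -181/625]
x' − x̄ = [294/125, -362/125] = K·y
y = (KᵀK)⁻¹·Kᵀ·(x' − x̄) = [10]
z = y + H·x̄ = [10] + [-9] = [1]

z = [1]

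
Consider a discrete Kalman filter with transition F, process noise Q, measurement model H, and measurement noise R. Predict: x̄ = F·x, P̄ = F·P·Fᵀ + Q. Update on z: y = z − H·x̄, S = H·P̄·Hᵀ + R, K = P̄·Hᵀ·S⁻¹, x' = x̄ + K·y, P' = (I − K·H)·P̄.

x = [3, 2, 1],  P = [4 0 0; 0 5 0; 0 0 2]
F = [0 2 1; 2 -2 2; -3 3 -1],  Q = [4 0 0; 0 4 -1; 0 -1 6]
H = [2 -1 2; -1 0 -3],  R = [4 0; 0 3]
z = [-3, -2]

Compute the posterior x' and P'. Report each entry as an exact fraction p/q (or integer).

x' = [32465/27919, 103515/27919, -2536/27919]
P' = [206886/27919 201336/27919 -79374/27919; 201336/27919 281840/27919 -68466/27919; -79374/27919 -68466/27919 38199/27919]

x̄ = F·x = [5, 4, -4]
P̄ = F·P·Fᵀ + Q = [26 -16 28; -16 48 -59; 28 -59 89]
y = z − H·x̄ = [-1, -9]
S = H·P̄·Hᵀ + R = [1036 -1003; -1003 998]
K = P̄·Hᵀ·S⁻¹ = [13422/27919 10412/27919; -4025/27919 1354/27919; -3471/27919 -11741/27919]
x' = x̄ + K·y = [32465/27919, 103515/27919, -2536/27919]
P' = (I − K·H)·P̄ = [206886/27919 201336/27919 -79374/27919; 201336/27919 281840/27919 -68466/27919; -79374/27919 -68466/27919 38199/27919]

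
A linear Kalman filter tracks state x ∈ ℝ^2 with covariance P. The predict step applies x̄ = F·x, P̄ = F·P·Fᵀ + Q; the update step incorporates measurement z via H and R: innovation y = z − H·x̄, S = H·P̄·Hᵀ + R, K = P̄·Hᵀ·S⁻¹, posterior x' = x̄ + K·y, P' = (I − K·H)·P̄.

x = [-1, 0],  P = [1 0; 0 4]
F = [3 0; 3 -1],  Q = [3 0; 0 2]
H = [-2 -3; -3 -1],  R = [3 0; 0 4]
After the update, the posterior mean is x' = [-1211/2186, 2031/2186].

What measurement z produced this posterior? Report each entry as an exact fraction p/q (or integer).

z = [-2, 1]

x̄ = F·x = [-3, -3]
P̄ = F·P·Fᵀ + Q = [12 9; 9 15]
S = H·P̄·Hᵀ + R = [294 216; 216 181]
K = P̄·Hᵀ·S⁻¹ = [163/2186 -369/1093; -777/2186 210/1093]
x' − x̄ = [5347/2186, 8589/2186] = K·y
y = (KᵀK)⁻¹·Kᵀ·(x' − x̄) = [-17, -11]
z = y + H·x̄ = [-17, -11] + [15, 12] = [-2, 1]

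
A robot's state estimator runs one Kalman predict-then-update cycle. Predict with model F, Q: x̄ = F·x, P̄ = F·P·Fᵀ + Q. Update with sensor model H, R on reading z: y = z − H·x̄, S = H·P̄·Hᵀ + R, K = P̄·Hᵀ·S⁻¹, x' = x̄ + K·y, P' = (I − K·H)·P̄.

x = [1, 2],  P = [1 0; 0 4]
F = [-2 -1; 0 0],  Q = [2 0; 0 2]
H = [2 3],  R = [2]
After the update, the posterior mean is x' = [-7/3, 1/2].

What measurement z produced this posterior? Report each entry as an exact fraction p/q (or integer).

z = [-3]

x̄ = F·x = [-4, 0]
P̄ = F·P·Fᵀ + Q = [10 0; 0 2]
S = H·P̄·Hᵀ + R = [60]
K = P̄·Hᵀ·S⁻¹ = [1/3; 1/10]
x' − x̄ = [5/3, 1/2] = K·y
y = (KᵀK)⁻¹·Kᵀ·(x' − x̄) = [5]
z = y + H·x̄ = [5] + [-8] = [-3]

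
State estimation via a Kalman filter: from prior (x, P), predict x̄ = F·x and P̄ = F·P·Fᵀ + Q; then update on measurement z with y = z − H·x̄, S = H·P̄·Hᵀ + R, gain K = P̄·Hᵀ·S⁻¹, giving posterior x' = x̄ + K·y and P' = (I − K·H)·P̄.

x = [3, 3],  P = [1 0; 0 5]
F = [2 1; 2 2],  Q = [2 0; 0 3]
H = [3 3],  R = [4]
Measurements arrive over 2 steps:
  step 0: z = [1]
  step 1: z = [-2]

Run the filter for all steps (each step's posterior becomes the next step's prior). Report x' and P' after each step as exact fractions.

step 0: x' = [366/299, -225/299], P' = [953/598 -853/598; -853/598 1017/598]
step 1: x' = [10254/64663, -45456/64663], P' = [114555/64663 -101191/64663; -101191/64663 115503/64663]

step 0: x̄ = F·x = [9, 12]
step 0: P̄ = F·P·Fᵀ + Q = [11 14; 14 27]
step 0: y = z − H·x̄ = [-62]
step 0: S = H·P̄·Hᵀ + R = [598]
step 0: K = P̄·Hᵀ·S⁻¹ = [75/598; 123/598]
step 0: x' = x̄ + K·y = [366/299, -225/299]
step 0: P' = (I − K·H)·P̄ = [953/598 -853/598; -853/598 1017/598]
step 1: x̄ = F·x = [39/23, 282/299]
step 1: P̄ = F·P·Fᵀ + Q = [201/46 28/23; 28/23 1425/299]
step 1: y = z − H·x̄ = [-2965/299]
step 1: S = H·P̄·Hᵀ + R = [64663/598]
step 1: K = P̄·Hᵀ·S⁻¹ = [10023/64663; 10734/64663]
step 1: x' = x̄ + K·y = [10254/64663, -45456/64663]
step 1: P' = (I − K·H)·P̄ = [114555/64663 -101191/64663; -101191/64663 115503/64663]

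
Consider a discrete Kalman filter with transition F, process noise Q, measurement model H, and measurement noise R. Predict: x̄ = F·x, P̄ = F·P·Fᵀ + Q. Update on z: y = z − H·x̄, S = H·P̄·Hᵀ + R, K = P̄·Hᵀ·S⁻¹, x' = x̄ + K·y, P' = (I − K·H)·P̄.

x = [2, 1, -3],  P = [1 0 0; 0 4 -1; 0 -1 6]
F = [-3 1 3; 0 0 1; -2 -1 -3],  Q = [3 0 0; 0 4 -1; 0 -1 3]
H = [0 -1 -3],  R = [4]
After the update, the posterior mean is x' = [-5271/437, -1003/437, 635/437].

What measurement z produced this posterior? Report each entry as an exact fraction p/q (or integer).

z = [-2]

x̄ = F·x = [-14, -3, 4]
P̄ = F·P·Fᵀ + Q = [64 17 -46; 17 10 -18; -46 -18 59]
S = H·P̄·Hᵀ + R = [437]
K = P̄·Hᵀ·S⁻¹ = [121/437; 44/437; -159/437]
x' − x̄ = [847/437, 308/437, -1113/437] = K·y
y = (KᵀK)⁻¹·Kᵀ·(x' − x̄) = [7]
z = y + H·x̄ = [7] + [-9] = [-2]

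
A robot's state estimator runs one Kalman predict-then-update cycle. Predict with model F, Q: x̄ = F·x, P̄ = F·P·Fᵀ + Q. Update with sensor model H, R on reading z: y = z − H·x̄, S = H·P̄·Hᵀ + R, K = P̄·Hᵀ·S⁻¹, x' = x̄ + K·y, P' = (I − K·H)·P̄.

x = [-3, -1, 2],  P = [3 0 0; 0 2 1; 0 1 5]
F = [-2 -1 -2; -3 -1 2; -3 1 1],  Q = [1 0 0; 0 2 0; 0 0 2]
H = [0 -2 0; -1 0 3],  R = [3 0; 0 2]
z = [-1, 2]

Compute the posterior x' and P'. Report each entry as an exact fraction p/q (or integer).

x' = [37467/23059, 18212/23059, 27157/23059]
P' = [727401/23059 9720/23059 238647/23059; 9720/23059 16473/23059 3456/23059; 238647/23059 3456/23059 83315/23059]

x̄ = F·x = [3, 14, 10]
P̄ = F·P·Fᵀ + Q = [39 0 3; 0 47 36; 3 36 38]
y = z − H·x̄ = [27, -25]
S = H·P̄·Hᵀ + R = [191 -216; -216 365]
K = P̄·Hᵀ·S⁻¹ = [-6480/23059 -5730/23059; -10982/23059 324/23059; -2304/23059 5649/23059]
x' = x̄ + K·y = [37467/23059, 18212/23059, 27157/23059]
P' = (I − K·H)·P̄ = [727401/23059 9720/23059 238647/23059; 9720/23059 16473/23059 3456/23059; 238647/23059 3456/23059 83315/23059]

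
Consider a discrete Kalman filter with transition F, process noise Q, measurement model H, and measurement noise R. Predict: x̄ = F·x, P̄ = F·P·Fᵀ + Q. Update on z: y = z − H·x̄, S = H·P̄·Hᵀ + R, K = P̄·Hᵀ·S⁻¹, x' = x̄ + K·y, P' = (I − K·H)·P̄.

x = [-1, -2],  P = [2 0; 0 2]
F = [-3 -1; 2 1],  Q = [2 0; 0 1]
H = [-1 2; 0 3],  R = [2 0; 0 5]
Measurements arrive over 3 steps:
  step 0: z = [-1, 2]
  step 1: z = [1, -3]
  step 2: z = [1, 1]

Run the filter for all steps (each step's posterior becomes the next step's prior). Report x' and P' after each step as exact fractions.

step 0: x̄ = F·x = [5, -4]
step 0: P̄ = F·P·Fᵀ + Q = [22 -14; -14 11]
step 0: y = z − H·x̄ = [12, 14]
step 0: S = H·P̄·Hᵀ + R = [124 108; 108 104]
step 0: K = P̄·Hᵀ·S⁻¹ = [-83/154 12/77; 45/308 51/308]
step 0: x' = x̄ + K·y = [5/7, 1/14]
step 0: P' = (I − K·H)·P̄ = [123/77 20/77; 20/77 85/308]
step 1: x̄ = F·x = [-31/14, 3/2]
step 1: P̄ = F·P·Fᵀ + Q = [5609/308 -491/44; -491/44 383/44]
step 1: y = z − H·x̄ = [-59/14, -15/2]
step 1: S = H·P̄·Hᵀ + R = [30697/308 3771/44; 3771/44 3667/44]
step 1: K = P̄·Hᵀ·S⁻¹ = [-156645/295973 42198/295973; 43995/295973 47496/295973]
step 1: x' = x̄ + K·y = [-311707/295973, -97668/295973]
step 1: P' = (I − K·H)·P̄ = [453950/295973 70330/295973; 70330/295973 79160/295973]
step 2: x̄ = F·x = [1032789/295973, -721082/295973]
step 2: P̄ = F·P·Fᵀ + Q = [5178636/295973 -3154510/295973; -3154510/295973 2472253/295973]
step 2: y = z − H·x̄ = [2770926/295973, 2459219/295973]
step 2: S = H·P̄·Hᵀ + R = [28277634/295973 24297048/295973; 24297048/295973 23730142/295973]
step 2: K = P̄·Hᵀ·S⁻¹ = [-36040336/68152947 3240693/22717649; 3374590/22717649 7290201/45435298]
step 2: x' = x̄ + K·y = [-6271708/22717649, 13065731/45435298]
step 2: P' = (I − K·H)·P̄ = [104487602/68152947 5401155/22717649; 5401155/22717649 12150335/45435298]

step 0: x' = [5/7, 1/14], P' = [123/77 20/77; 20/77 85/308]
step 1: x' = [-311707/295973, -97668/295973], P' = [453950/295973 70330/295973; 70330/295973 79160/295973]
step 2: x' = [-6271708/22717649, 13065731/45435298], P' = [104487602/68152947 5401155/22717649; 5401155/22717649 12150335/45435298]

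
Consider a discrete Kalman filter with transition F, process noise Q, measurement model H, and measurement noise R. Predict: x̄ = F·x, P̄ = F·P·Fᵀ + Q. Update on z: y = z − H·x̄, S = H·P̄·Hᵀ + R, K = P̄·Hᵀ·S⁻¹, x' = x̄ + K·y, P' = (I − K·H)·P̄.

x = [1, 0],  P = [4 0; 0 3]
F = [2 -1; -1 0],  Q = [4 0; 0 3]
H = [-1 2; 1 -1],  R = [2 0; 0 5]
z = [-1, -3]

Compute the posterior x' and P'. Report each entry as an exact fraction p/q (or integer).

x̄ = F·x = [2, -1]
P̄ = F·P·Fᵀ + Q = [23 -8; -8 7]
y = z − H·x̄ = [3, -6]
S = H·P̄·Hᵀ + R = [85 -61; -61 51]
K = P̄·Hᵀ·S⁻¹ = [-49/307 128/307; 207/614 67/614]
x' = x̄ + K·y = [-301/307, -395/614]
P' = (I − K·H)·P̄ = [1182/307 542/307; 542/307 749/614]

x' = [-301/307, -395/614]
P' = [1182/307 542/307; 542/307 749/614]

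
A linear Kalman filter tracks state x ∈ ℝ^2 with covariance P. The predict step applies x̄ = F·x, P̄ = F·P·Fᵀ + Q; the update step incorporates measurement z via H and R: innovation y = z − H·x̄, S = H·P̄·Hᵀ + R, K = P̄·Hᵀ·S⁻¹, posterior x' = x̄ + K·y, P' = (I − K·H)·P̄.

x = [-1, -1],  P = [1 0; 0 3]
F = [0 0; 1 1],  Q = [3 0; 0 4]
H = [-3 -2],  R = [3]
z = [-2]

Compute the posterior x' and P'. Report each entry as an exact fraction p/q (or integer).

x̄ = F·x = [0, -2]
P̄ = F·P·Fᵀ + Q = [3 0; 0 8]
y = z − H·x̄ = [-6]
S = H·P̄·Hᵀ + R = [62]
K = P̄·Hᵀ·S⁻¹ = [-9/62; -8/31]
x' = x̄ + K·y = [27/31, -14/31]
P' = (I − K·H)·P̄ = [105/62 -72/31; -72/31 120/31]

x' = [27/31, -14/31]
P' = [105/62 -72/31; -72/31 120/31]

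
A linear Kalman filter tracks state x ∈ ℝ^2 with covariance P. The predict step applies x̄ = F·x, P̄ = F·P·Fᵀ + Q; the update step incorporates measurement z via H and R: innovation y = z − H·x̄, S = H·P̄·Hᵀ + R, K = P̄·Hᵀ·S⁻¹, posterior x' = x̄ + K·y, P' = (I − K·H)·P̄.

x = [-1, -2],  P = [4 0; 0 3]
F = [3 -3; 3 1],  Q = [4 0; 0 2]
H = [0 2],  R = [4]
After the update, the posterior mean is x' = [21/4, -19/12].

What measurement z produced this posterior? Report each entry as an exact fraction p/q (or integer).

x̄ = F·x = [3, -5]
P̄ = F·P·Fᵀ + Q = [67 27; 27 41]
S = H·P̄·Hᵀ + R = [168]
K = P̄·Hᵀ·S⁻¹ = [9/28; 41/84]
x' − x̄ = [9/4, 41/12] = K·y
y = (KᵀK)⁻¹·Kᵀ·(x' − x̄) = [7]
z = y + H·x̄ = [7] + [-10] = [-3]

z = [-3]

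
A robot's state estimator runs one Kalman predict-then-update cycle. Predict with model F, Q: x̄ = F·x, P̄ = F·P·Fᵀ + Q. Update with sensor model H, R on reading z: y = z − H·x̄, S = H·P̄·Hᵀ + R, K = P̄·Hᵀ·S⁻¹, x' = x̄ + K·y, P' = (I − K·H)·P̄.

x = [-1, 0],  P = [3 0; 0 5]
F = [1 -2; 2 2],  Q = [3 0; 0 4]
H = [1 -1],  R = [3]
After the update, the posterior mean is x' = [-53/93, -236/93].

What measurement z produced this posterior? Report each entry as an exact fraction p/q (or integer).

z = [2]

x̄ = F·x = [-1, -2]
P̄ = F·P·Fᵀ + Q = [26 -14; -14 36]
S = H·P̄·Hᵀ + R = [93]
K = P̄·Hᵀ·S⁻¹ = [40/93; -50/93]
x' − x̄ = [40/93, -50/93] = K·y
y = (KᵀK)⁻¹·Kᵀ·(x' − x̄) = [1]
z = y + H·x̄ = [1] + [1] = [2]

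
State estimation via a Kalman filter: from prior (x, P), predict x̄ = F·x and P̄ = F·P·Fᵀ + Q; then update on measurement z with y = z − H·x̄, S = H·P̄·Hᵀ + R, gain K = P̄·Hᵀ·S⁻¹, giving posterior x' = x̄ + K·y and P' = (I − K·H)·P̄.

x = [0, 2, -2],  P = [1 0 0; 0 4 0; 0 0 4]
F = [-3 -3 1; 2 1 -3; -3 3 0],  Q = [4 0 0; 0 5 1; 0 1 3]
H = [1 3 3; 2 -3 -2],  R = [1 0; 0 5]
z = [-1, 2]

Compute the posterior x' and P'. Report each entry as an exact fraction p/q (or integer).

x̄ = F·x = [-8, 8, 6]
P̄ = F·P·Fᵀ + Q = [53 -30 -27; -30 49 7; -27 7 48]
y = z − H·x̄ = [-35, 54]
S = H·P̄·Hᵀ + R = [711 -926; -926 1510]
K = P̄·Hᵀ·S⁻¹ = [26660/108067 34241/108067; 1867/108067 -29343/216134; 25017/108067 6207/216134]
x' = x̄ + K·y = [51378/108067, 6930/108067, -59604/108067]
P' = (I − K·H)·P̄ = [313181/108067 646171/108067 -741678/108067; 646171/108067 3590471/216134 -4020007/216134; -741678/108067 -4020007/216134 4531137/216134]

x' = [51378/108067, 6930/108067, -59604/108067]
P' = [313181/108067 646171/108067 -741678/108067; 646171/108067 3590471/216134 -4020007/216134; -741678/108067 -4020007/216134 4531137/216134]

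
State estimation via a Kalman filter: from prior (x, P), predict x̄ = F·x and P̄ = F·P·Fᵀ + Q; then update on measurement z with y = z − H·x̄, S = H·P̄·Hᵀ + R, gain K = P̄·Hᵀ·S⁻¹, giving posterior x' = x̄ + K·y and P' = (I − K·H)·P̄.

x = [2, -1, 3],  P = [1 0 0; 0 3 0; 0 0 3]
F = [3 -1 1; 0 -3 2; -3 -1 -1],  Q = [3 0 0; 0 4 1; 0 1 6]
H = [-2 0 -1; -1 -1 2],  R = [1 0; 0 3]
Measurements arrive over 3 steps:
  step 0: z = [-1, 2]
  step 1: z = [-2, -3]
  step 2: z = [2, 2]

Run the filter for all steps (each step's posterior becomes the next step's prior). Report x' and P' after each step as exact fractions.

step 0: x̄ = F·x = [10, 9, -8]
step 0: P̄ = F·P·Fᵀ + Q = [18 15 -9; 15 43 4; -9 4 21]
step 0: y = z − H·x̄ = [11, 37]
step 0: S = H·P̄·Hᵀ + R = [58 55; 55 198]
step 0: K = P̄·Hᵀ·S⁻¹ = [-231/769 -1473/8459; -362/769 -1030/8459; -289/769 2891/8459]
step 0: x' = x̄ + K·y = [2138/8459, -5781/8459, 4326/8459]
step 0: P' = (I − K·H)·P̄ = [8532/8459 -33159/8459 -14523/8459; -33159/8459 176849/8459 70300/8459; -14523/8459 70300/8459 32225/8459]
step 1: x̄ = F·x = [16521/8459, 25995/8459, -4959/8459]
step 1: P̄ = F·P·Fᵀ + Q = [282455/8459 454790/8459 154974/8459; 454790/8459 910777/8459 333563/8459; 154974/8459 333563/8459 191124/8459]
step 1: y = z − H·x̄ = [1015/769, 27057/8459]
step 1: S = H·P̄·Hᵀ + R = [177209/769 87353/769; 87353/769 938537/8459]
step 1: K = P̄·Hᵀ·S⁻¹ = [-31334123/107127686 -16692909/107127686; -29295166/53563843 -9868505/53563843; -43520903/107127686 32424935/107127686]
step 1: x' = x̄ + K·y = [57237911/53563843, 94372790/53563843, -8265493/53563843]
step 1: P' = (I − K·H)·P̄ = [67264075/107127686 -111786701/53563843 -103194027/107127686; -111786701/53563843 647129352/53563843 252868568/53563843; -103194027/107127686 252868568/53563843 249908957/107127686]
step 2: x̄ = F·x = [69075450/53563843, -299649356/53563843, -257821030/53563843]
step 2: P̄ = F·P·Fᵀ + Q = [1090864686/53563843 1623452401/53563843 529068617/53563843; 1623452401/53563843 3503814638/53563843 1301413282/53563843; 529068617/53563843 1301413282/53563843 921590075/53563843]
step 2: y = z − H·x̄ = [-12542444/53563843, 392195840/53563843]
step 2: S = H·P̄·Hᵀ + R = [7454887130/53563843 3299661455/53563843; 3299661455/53563843 4366708359/53563843]
step 2: K = P̄·Hᵀ·S⁻¹ = [-118968898752/404480915015 -12702293353/80896183003; -215282903917/404480915015 -14231648542/80896183003; -162176409152/404480915015 24744654415/80896183003]
step 2: x' = x̄ + K·y = [84439962866/404480915015, -2733378161544/404480915015, -1003024465134/404480915015]
step 2: P' = (I − K·H)·P̄ = [252910964019/404480915015 -836082622296/404480915015 -386853029286/404480915015; -836082622296/404480915015 4824453647444/404480915015 1887448148509/404480915015; -386853029286/404480915015 1887448148509/404480915015 935882467724/404480915015]

step 0: x' = [2138/8459, -5781/8459, 4326/8459], P' = [8532/8459 -33159/8459 -14523/8459; -33159/8459 176849/8459 70300/8459; -14523/8459 70300/8459 32225/8459]
step 1: x' = [57237911/53563843, 94372790/53563843, -8265493/53563843], P' = [67264075/107127686 -111786701/53563843 -103194027/107127686; -111786701/53563843 647129352/53563843 252868568/53563843; -103194027/107127686 252868568/53563843 249908957/107127686]
step 2: x' = [84439962866/404480915015, -2733378161544/404480915015, -1003024465134/404480915015], P' = [252910964019/404480915015 -836082622296/404480915015 -386853029286/404480915015; -836082622296/404480915015 4824453647444/404480915015 1887448148509/404480915015; -386853029286/404480915015 1887448148509/404480915015 935882467724/404480915015]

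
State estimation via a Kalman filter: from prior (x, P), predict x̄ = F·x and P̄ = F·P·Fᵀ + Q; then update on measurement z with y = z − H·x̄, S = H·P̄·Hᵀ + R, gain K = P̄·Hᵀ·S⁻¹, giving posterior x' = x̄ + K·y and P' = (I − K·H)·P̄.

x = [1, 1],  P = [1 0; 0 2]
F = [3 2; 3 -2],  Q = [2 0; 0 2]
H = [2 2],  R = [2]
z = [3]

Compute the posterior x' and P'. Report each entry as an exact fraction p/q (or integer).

x' = [25/9, -11/9]
P' = [739/81 -719/81; -719/81 739/81]

x̄ = F·x = [5, 1]
P̄ = F·P·Fᵀ + Q = [19 1; 1 19]
y = z − H·x̄ = [-9]
S = H·P̄·Hᵀ + R = [162]
K = P̄·Hᵀ·S⁻¹ = [20/81; 20/81]
x' = x̄ + K·y = [25/9, -11/9]
P' = (I − K·H)·P̄ = [739/81 -719/81; -719/81 739/81]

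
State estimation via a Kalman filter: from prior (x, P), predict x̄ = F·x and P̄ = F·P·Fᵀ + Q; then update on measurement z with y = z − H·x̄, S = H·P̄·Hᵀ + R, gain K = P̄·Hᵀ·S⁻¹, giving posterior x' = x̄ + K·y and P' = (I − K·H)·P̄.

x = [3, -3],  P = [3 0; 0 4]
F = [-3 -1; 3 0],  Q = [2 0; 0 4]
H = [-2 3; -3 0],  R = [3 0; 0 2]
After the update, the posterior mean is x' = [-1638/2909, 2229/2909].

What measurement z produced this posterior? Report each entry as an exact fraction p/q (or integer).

z = [3, 2]

x̄ = F·x = [-6, 9]
P̄ = F·P·Fᵀ + Q = [33 -27; -27 31]
S = H·P̄·Hᵀ + R = [738 441; 441 299]
K = P̄·Hᵀ·S⁻¹ = [-98/8727 -915/2909; 2744/8727 -561/2909]
x' − x̄ = [15816/2909, -23952/2909] = K·y
y = (KᵀK)⁻¹·Kᵀ·(x' − x̄) = [-36, -16]
z = y + H·x̄ = [-36, -16] + [39, 18] = [3, 2]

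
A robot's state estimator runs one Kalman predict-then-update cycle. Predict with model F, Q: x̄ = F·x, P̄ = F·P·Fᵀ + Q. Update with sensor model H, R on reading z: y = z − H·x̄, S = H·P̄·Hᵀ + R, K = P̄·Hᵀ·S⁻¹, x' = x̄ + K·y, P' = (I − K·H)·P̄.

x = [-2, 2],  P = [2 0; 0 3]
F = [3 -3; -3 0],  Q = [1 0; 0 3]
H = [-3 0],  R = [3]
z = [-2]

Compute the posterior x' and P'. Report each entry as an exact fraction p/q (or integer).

x' = [80/139, 150/139]
P' = [46/139 -18/139; -18/139 1947/139]

x̄ = F·x = [-12, 6]
P̄ = F·P·Fᵀ + Q = [46 -18; -18 21]
y = z − H·x̄ = [-38]
S = H·P̄·Hᵀ + R = [417]
K = P̄·Hᵀ·S⁻¹ = [-46/139; 18/139]
x' = x̄ + K·y = [80/139, 150/139]
P' = (I − K·H)·P̄ = [46/139 -18/139; -18/139 1947/139]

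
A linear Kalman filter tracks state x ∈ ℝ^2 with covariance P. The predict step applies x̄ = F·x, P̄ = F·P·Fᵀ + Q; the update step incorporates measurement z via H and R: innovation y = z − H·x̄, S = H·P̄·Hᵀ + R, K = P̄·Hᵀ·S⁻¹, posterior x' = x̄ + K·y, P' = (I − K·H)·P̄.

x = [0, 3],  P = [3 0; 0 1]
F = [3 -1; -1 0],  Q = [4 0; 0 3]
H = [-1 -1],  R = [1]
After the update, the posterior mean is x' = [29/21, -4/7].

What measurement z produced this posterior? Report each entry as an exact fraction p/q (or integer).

z = [-1]

x̄ = F·x = [-3, 0]
P̄ = F·P·Fᵀ + Q = [32 -9; -9 6]
S = H·P̄·Hᵀ + R = [21]
K = P̄·Hᵀ·S⁻¹ = [-23/21; 1/7]
x' − x̄ = [92/21, -4/7] = K·y
y = (KᵀK)⁻¹·Kᵀ·(x' − x̄) = [-4]
z = y + H·x̄ = [-4] + [3] = [-1]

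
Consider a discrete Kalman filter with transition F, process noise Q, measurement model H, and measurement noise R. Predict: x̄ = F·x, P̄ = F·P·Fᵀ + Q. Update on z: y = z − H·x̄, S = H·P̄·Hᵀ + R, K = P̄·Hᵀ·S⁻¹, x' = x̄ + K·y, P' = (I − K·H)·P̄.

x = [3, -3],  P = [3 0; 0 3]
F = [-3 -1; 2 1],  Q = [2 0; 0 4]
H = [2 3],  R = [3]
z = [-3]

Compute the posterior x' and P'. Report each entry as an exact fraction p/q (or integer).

x' = [-6, 3]
P' = [1599/50 -213/10; -213/10 29/2]

x̄ = F·x = [-6, 3]
P̄ = F·P·Fᵀ + Q = [32 -21; -21 19]
y = z − H·x̄ = [0]
S = H·P̄·Hᵀ + R = [50]
K = P̄·Hᵀ·S⁻¹ = [1/50; 3/10]
x' = x̄ + K·y = [-6, 3]
P' = (I − K·H)·P̄ = [1599/50 -213/10; -213/10 29/2]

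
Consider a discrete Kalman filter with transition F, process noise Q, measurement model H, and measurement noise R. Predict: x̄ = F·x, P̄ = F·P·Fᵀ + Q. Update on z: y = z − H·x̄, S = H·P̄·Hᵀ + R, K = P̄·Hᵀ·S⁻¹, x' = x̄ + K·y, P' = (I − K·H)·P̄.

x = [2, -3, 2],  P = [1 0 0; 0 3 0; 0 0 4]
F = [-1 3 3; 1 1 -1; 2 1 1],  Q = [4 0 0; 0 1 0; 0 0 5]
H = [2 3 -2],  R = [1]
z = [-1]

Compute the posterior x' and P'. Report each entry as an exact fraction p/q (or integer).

x̄ = F·x = [-5, -3, 3]
P̄ = F·P·Fᵀ + Q = [68 -4 19; -4 9 1; 19 1 16]
y = z − H·x̄ = [24]
S = H·P̄·Hᵀ + R = [206]
K = P̄·Hᵀ·S⁻¹ = [43/103; 17/206; 9/206]
x' = x̄ + K·y = [517/103, -105/103, 417/103]
P' = (I − K·H)·P̄ = [3306/103 -1143/103 1570/103; -1143/103 1565/206 53/206; 1570/103 53/206 3215/206]

x' = [517/103, -105/103, 417/103]
P' = [3306/103 -1143/103 1570/103; -1143/103 1565/206 53/206; 1570/103 53/206 3215/206]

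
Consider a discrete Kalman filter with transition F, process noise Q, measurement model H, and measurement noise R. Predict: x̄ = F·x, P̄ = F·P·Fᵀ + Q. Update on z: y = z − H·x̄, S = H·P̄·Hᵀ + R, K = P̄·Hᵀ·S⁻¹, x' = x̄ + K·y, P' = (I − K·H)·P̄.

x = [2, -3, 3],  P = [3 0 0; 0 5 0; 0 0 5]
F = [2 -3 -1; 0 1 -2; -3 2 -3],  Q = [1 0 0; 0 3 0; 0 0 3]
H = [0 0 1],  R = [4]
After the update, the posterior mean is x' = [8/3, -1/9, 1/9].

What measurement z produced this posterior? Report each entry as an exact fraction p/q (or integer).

x̄ = F·x = [10, -9, -21]
P̄ = F·P·Fᵀ + Q = [63 -5 -33; -5 28 40; -33 40 95]
S = H·P̄·Hᵀ + R = [99]
K = P̄·Hᵀ·S⁻¹ = [-1/3; 40/99; 95/99]
x' − x̄ = [-22/3, 80/9, 190/9] = K·y
y = (KᵀK)⁻¹·Kᵀ·(x' − x̄) = [22]
z = y + H·x̄ = [22] + [-21] = [1]

z = [1]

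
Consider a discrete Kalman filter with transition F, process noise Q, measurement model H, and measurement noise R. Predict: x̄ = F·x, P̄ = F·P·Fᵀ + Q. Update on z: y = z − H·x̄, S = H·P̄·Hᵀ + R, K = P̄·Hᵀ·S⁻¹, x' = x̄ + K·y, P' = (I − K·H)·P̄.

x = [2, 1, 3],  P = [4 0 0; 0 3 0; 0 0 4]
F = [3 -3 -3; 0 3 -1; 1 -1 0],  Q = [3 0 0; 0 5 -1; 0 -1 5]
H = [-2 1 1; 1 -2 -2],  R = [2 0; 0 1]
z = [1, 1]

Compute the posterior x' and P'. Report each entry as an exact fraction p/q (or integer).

x̄ = F·x = [-6, 0, 1]
P̄ = F·P·Fᵀ + Q = [102 -15 21; -15 36 -10; 21 -10 12]
y = z − H·x̄ = [-12, 9]
S = H·P̄·Hᵀ + R = [414 -230; -230 191]
K = P̄·Hᵀ·S⁻¹ = [-8559/13087 -180/569; -2357/13087 -323/569; -1865/13087 -47/569]
x' = x̄ + K·y = [-13074/13087, -38577/13087, 25738/13087]
P' = (I − K·H)·P̄ = [12792/13087 5619/13087 2847/13087; 5619/13087 105381/13087 -98857/13087; 2847/13087 -98857/13087 100821/13087]

x' = [-13074/13087, -38577/13087, 25738/13087]
P' = [12792/13087 5619/13087 2847/13087; 5619/13087 105381/13087 -98857/13087; 2847/13087 -98857/13087 100821/13087]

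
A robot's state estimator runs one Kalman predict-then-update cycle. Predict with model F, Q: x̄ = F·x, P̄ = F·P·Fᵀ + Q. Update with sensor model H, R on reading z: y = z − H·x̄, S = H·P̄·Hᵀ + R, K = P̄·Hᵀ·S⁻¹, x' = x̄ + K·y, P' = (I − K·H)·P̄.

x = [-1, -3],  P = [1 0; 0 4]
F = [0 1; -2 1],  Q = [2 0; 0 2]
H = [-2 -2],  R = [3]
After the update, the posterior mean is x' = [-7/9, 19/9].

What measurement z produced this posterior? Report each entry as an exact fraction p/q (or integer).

z = [-3]

x̄ = F·x = [-3, -1]
P̄ = F·P·Fᵀ + Q = [6 4; 4 10]
S = H·P̄·Hᵀ + R = [99]
K = P̄·Hᵀ·S⁻¹ = [-20/99; -28/99]
x' − x̄ = [20/9, 28/9] = K·y
y = (KᵀK)⁻¹·Kᵀ·(x' − x̄) = [-11]
z = y + H·x̄ = [-11] + [8] = [-3]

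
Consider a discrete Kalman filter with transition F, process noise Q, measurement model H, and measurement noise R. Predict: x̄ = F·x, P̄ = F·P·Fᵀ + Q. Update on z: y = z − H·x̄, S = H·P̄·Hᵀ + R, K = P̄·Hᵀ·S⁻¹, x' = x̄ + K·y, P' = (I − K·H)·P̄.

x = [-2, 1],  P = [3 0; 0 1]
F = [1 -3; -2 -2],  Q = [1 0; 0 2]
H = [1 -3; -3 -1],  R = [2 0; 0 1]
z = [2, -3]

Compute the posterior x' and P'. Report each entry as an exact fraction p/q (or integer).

x̄ = F·x = [-5, 2]
P̄ = F·P·Fᵀ + Q = [13 0; 0 18]
y = z − H·x̄ = [13, -16]
S = H·P̄·Hᵀ + R = [177 15; 15 136]
K = P̄·Hᵀ·S⁻¹ = [2353/23847 -2366/7949; -2358/7949 -792/7949]
x' = x̄ + K·y = [24922/23847, -2084/7949]
P' = (I − K·H)·P̄ = [2600/23847 -234/7949; -234/7949 1494/7949]

x' = [24922/23847, -2084/7949]
P' = [2600/23847 -234/7949; -234/7949 1494/7949]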